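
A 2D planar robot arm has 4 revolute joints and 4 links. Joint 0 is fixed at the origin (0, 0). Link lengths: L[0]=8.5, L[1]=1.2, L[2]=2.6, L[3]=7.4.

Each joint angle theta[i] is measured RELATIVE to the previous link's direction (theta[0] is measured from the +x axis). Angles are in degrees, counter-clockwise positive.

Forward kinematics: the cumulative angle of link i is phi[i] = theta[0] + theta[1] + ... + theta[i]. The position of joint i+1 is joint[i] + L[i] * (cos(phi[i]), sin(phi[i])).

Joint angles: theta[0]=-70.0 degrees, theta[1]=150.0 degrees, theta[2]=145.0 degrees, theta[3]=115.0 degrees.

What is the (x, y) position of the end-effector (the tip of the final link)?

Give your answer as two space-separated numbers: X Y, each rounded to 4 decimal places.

Answer: 8.2308 -11.1750

Derivation:
joint[0] = (0.0000, 0.0000)  (base)
link 0: phi[0] = -70 = -70 deg
  cos(-70 deg) = 0.3420, sin(-70 deg) = -0.9397
  joint[1] = (0.0000, 0.0000) + 8.5 * (0.3420, -0.9397) = (0.0000 + 2.9072, 0.0000 + -7.9874) = (2.9072, -7.9874)
link 1: phi[1] = -70 + 150 = 80 deg
  cos(80 deg) = 0.1736, sin(80 deg) = 0.9848
  joint[2] = (2.9072, -7.9874) + 1.2 * (0.1736, 0.9848) = (2.9072 + 0.2084, -7.9874 + 1.1818) = (3.1155, -6.8056)
link 2: phi[2] = -70 + 150 + 145 = 225 deg
  cos(225 deg) = -0.7071, sin(225 deg) = -0.7071
  joint[3] = (3.1155, -6.8056) + 2.6 * (-0.7071, -0.7071) = (3.1155 + -1.8385, -6.8056 + -1.8385) = (1.2771, -8.6441)
link 3: phi[3] = -70 + 150 + 145 + 115 = 340 deg
  cos(340 deg) = 0.9397, sin(340 deg) = -0.3420
  joint[4] = (1.2771, -8.6441) + 7.4 * (0.9397, -0.3420) = (1.2771 + 6.9537, -8.6441 + -2.5309) = (8.2308, -11.1750)
End effector: (8.2308, -11.1750)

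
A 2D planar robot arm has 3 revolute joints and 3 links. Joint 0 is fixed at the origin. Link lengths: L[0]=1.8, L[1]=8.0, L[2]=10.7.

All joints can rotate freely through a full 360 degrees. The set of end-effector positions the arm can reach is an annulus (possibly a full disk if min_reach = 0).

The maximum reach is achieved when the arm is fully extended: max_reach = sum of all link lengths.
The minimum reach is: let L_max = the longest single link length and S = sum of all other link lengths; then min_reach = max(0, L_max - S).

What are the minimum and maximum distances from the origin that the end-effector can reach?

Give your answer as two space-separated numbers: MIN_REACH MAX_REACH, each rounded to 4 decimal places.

Link lengths: [1.8, 8.0, 10.7]
max_reach = 1.8 + 8 + 10.7 = 20.5
L_max = max([1.8, 8.0, 10.7]) = 10.7
S (sum of others) = 20.5 - 10.7 = 9.8
min_reach = max(0, 10.7 - 9.8) = max(0, 0.9) = 0.9

Answer: 0.9000 20.5000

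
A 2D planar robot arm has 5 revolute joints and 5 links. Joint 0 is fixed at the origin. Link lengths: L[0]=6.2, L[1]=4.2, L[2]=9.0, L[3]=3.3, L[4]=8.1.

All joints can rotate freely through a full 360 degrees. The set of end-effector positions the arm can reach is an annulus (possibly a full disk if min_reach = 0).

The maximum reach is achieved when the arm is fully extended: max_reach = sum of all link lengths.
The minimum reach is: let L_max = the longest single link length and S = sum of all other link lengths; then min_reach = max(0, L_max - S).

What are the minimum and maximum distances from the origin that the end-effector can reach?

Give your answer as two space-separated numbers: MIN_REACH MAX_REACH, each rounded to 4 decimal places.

Answer: 0.0000 30.8000

Derivation:
Link lengths: [6.2, 4.2, 9.0, 3.3, 8.1]
max_reach = 6.2 + 4.2 + 9 + 3.3 + 8.1 = 30.8
L_max = max([6.2, 4.2, 9.0, 3.3, 8.1]) = 9
S (sum of others) = 30.8 - 9 = 21.8
min_reach = max(0, 9 - 21.8) = max(0, -12.8) = 0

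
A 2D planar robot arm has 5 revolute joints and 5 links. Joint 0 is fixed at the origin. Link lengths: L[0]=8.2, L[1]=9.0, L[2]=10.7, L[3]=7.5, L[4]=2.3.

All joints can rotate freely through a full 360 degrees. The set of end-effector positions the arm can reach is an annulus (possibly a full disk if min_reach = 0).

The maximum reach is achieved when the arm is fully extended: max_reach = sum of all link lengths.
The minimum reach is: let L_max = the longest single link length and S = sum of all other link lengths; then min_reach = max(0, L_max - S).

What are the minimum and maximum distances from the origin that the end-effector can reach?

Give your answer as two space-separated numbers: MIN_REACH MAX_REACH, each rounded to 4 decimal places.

Link lengths: [8.2, 9.0, 10.7, 7.5, 2.3]
max_reach = 8.2 + 9 + 10.7 + 7.5 + 2.3 = 37.7
L_max = max([8.2, 9.0, 10.7, 7.5, 2.3]) = 10.7
S (sum of others) = 37.7 - 10.7 = 27
min_reach = max(0, 10.7 - 27) = max(0, -16.3) = 0

Answer: 0.0000 37.7000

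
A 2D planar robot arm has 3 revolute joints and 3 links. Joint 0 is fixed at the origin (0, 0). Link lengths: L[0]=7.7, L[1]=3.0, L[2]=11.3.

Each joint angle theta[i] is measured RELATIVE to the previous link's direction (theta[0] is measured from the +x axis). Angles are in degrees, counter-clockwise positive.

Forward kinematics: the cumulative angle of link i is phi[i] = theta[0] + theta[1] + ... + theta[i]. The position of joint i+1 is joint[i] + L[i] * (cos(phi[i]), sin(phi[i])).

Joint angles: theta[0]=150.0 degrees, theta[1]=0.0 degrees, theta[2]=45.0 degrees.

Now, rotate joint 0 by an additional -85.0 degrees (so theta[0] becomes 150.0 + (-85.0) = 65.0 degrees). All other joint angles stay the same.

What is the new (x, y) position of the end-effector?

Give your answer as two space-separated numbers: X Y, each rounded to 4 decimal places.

Answer: 0.6572 20.3160

Derivation:
joint[0] = (0.0000, 0.0000)  (base)
link 0: phi[0] = 65 = 65 deg
  cos(65 deg) = 0.4226, sin(65 deg) = 0.9063
  joint[1] = (0.0000, 0.0000) + 7.7 * (0.4226, 0.9063) = (0.0000 + 3.2542, 0.0000 + 6.9786) = (3.2542, 6.9786)
link 1: phi[1] = 65 + 0 = 65 deg
  cos(65 deg) = 0.4226, sin(65 deg) = 0.9063
  joint[2] = (3.2542, 6.9786) + 3 * (0.4226, 0.9063) = (3.2542 + 1.2679, 6.9786 + 2.7189) = (4.5220, 9.6975)
link 2: phi[2] = 65 + 0 + 45 = 110 deg
  cos(110 deg) = -0.3420, sin(110 deg) = 0.9397
  joint[3] = (4.5220, 9.6975) + 11.3 * (-0.3420, 0.9397) = (4.5220 + -3.8648, 9.6975 + 10.6185) = (0.6572, 20.3160)
End effector: (0.6572, 20.3160)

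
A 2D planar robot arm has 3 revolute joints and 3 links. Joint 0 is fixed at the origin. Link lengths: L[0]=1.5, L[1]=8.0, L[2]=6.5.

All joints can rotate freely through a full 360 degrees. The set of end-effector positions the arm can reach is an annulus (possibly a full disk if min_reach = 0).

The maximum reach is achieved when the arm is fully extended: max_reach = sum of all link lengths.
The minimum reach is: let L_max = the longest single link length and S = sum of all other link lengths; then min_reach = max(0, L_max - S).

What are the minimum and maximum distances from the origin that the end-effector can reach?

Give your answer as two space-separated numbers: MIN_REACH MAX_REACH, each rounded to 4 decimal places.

Link lengths: [1.5, 8.0, 6.5]
max_reach = 1.5 + 8 + 6.5 = 16
L_max = max([1.5, 8.0, 6.5]) = 8
S (sum of others) = 16 - 8 = 8
min_reach = max(0, 8 - 8) = max(0, 0) = 0

Answer: 0.0000 16.0000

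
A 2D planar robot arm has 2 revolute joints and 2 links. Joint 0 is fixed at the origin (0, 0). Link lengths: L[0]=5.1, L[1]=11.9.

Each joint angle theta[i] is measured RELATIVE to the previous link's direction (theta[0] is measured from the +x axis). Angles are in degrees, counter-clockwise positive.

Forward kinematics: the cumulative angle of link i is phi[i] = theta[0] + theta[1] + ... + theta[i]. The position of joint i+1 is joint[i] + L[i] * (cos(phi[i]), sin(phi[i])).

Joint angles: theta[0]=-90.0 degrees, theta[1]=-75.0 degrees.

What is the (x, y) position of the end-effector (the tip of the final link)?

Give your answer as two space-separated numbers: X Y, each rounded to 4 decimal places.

joint[0] = (0.0000, 0.0000)  (base)
link 0: phi[0] = -90 = -90 deg
  cos(-90 deg) = 0.0000, sin(-90 deg) = -1.0000
  joint[1] = (0.0000, 0.0000) + 5.1 * (0.0000, -1.0000) = (0.0000 + 0.0000, 0.0000 + -5.1000) = (0.0000, -5.1000)
link 1: phi[1] = -90 + -75 = -165 deg
  cos(-165 deg) = -0.9659, sin(-165 deg) = -0.2588
  joint[2] = (0.0000, -5.1000) + 11.9 * (-0.9659, -0.2588) = (0.0000 + -11.4945, -5.1000 + -3.0799) = (-11.4945, -8.1799)
End effector: (-11.4945, -8.1799)

Answer: -11.4945 -8.1799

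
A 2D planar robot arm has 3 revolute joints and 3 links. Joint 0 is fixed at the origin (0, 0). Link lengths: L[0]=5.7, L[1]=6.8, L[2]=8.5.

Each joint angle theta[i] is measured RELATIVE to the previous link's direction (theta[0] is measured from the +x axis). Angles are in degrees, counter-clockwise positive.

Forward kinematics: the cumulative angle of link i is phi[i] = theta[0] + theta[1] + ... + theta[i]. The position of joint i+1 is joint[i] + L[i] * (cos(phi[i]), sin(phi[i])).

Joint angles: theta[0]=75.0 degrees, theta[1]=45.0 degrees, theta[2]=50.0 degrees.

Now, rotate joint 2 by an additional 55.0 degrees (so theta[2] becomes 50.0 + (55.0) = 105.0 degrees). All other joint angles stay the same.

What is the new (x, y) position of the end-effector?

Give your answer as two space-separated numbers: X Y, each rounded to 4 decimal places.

Answer: -7.9351 5.3843

Derivation:
joint[0] = (0.0000, 0.0000)  (base)
link 0: phi[0] = 75 = 75 deg
  cos(75 deg) = 0.2588, sin(75 deg) = 0.9659
  joint[1] = (0.0000, 0.0000) + 5.7 * (0.2588, 0.9659) = (0.0000 + 1.4753, 0.0000 + 5.5058) = (1.4753, 5.5058)
link 1: phi[1] = 75 + 45 = 120 deg
  cos(120 deg) = -0.5000, sin(120 deg) = 0.8660
  joint[2] = (1.4753, 5.5058) + 6.8 * (-0.5000, 0.8660) = (1.4753 + -3.4000, 5.5058 + 5.8890) = (-1.9247, 11.3947)
link 2: phi[2] = 75 + 45 + 105 = 225 deg
  cos(225 deg) = -0.7071, sin(225 deg) = -0.7071
  joint[3] = (-1.9247, 11.3947) + 8.5 * (-0.7071, -0.7071) = (-1.9247 + -6.0104, 11.3947 + -6.0104) = (-7.9351, 5.3843)
End effector: (-7.9351, 5.3843)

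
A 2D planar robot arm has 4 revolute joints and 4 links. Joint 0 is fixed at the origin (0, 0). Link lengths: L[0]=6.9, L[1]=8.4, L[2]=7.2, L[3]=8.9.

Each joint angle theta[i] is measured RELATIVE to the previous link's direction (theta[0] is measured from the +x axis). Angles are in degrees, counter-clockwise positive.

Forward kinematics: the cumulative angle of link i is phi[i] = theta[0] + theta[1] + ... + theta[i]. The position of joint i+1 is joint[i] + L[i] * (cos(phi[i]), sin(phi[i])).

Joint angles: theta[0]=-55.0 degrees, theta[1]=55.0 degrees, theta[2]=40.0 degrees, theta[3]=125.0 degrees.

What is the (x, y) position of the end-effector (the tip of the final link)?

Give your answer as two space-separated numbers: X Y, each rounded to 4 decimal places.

Answer: 9.2765 1.2794

Derivation:
joint[0] = (0.0000, 0.0000)  (base)
link 0: phi[0] = -55 = -55 deg
  cos(-55 deg) = 0.5736, sin(-55 deg) = -0.8192
  joint[1] = (0.0000, 0.0000) + 6.9 * (0.5736, -0.8192) = (0.0000 + 3.9577, 0.0000 + -5.6521) = (3.9577, -5.6521)
link 1: phi[1] = -55 + 55 = 0 deg
  cos(0 deg) = 1.0000, sin(0 deg) = 0.0000
  joint[2] = (3.9577, -5.6521) + 8.4 * (1.0000, 0.0000) = (3.9577 + 8.4000, -5.6521 + 0.0000) = (12.3577, -5.6521)
link 2: phi[2] = -55 + 55 + 40 = 40 deg
  cos(40 deg) = 0.7660, sin(40 deg) = 0.6428
  joint[3] = (12.3577, -5.6521) + 7.2 * (0.7660, 0.6428) = (12.3577 + 5.5155, -5.6521 + 4.6281) = (17.8732, -1.0241)
link 3: phi[3] = -55 + 55 + 40 + 125 = 165 deg
  cos(165 deg) = -0.9659, sin(165 deg) = 0.2588
  joint[4] = (17.8732, -1.0241) + 8.9 * (-0.9659, 0.2588) = (17.8732 + -8.5967, -1.0241 + 2.3035) = (9.2765, 1.2794)
End effector: (9.2765, 1.2794)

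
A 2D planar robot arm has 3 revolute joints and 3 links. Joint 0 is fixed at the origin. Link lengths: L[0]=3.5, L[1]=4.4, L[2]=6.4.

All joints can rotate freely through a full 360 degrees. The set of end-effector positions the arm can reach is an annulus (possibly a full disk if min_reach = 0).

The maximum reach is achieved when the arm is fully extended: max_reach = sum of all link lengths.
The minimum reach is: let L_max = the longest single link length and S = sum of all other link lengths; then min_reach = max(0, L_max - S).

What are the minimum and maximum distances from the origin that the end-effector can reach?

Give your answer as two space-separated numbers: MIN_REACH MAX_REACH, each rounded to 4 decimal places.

Answer: 0.0000 14.3000

Derivation:
Link lengths: [3.5, 4.4, 6.4]
max_reach = 3.5 + 4.4 + 6.4 = 14.3
L_max = max([3.5, 4.4, 6.4]) = 6.4
S (sum of others) = 14.3 - 6.4 = 7.9
min_reach = max(0, 6.4 - 7.9) = max(0, -1.5) = 0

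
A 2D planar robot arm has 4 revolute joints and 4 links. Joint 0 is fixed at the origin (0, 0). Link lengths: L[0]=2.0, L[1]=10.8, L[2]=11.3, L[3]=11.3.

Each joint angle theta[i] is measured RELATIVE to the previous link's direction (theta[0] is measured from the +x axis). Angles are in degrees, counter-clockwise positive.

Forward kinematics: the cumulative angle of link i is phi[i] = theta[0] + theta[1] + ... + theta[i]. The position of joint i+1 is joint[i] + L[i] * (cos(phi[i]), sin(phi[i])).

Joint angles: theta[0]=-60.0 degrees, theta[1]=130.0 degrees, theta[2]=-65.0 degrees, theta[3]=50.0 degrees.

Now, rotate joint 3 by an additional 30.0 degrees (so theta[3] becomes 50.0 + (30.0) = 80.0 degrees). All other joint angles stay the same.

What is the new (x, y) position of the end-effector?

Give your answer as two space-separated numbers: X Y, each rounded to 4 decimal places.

joint[0] = (0.0000, 0.0000)  (base)
link 0: phi[0] = -60 = -60 deg
  cos(-60 deg) = 0.5000, sin(-60 deg) = -0.8660
  joint[1] = (0.0000, 0.0000) + 2 * (0.5000, -0.8660) = (0.0000 + 1.0000, 0.0000 + -1.7321) = (1.0000, -1.7321)
link 1: phi[1] = -60 + 130 = 70 deg
  cos(70 deg) = 0.3420, sin(70 deg) = 0.9397
  joint[2] = (1.0000, -1.7321) + 10.8 * (0.3420, 0.9397) = (1.0000 + 3.6938, -1.7321 + 10.1487) = (4.6938, 8.4166)
link 2: phi[2] = -60 + 130 + -65 = 5 deg
  cos(5 deg) = 0.9962, sin(5 deg) = 0.0872
  joint[3] = (4.6938, 8.4166) + 11.3 * (0.9962, 0.0872) = (4.6938 + 11.2570, 8.4166 + 0.9849) = (15.9508, 9.4015)
link 3: phi[3] = -60 + 130 + -65 + 80 = 85 deg
  cos(85 deg) = 0.0872, sin(85 deg) = 0.9962
  joint[4] = (15.9508, 9.4015) + 11.3 * (0.0872, 0.9962) = (15.9508 + 0.9849, 9.4015 + 11.2570) = (16.9357, 20.6585)
End effector: (16.9357, 20.6585)

Answer: 16.9357 20.6585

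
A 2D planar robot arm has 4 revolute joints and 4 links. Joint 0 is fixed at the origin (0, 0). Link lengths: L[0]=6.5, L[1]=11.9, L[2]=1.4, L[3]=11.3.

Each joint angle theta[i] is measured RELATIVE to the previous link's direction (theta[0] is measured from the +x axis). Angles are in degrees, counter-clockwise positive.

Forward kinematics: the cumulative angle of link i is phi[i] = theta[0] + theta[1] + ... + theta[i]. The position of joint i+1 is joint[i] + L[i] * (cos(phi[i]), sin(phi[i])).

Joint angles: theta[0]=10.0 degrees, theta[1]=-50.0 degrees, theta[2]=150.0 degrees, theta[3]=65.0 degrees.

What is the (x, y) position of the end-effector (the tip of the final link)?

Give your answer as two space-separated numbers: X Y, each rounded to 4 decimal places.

joint[0] = (0.0000, 0.0000)  (base)
link 0: phi[0] = 10 = 10 deg
  cos(10 deg) = 0.9848, sin(10 deg) = 0.1736
  joint[1] = (0.0000, 0.0000) + 6.5 * (0.9848, 0.1736) = (0.0000 + 6.4013, 0.0000 + 1.1287) = (6.4013, 1.1287)
link 1: phi[1] = 10 + -50 = -40 deg
  cos(-40 deg) = 0.7660, sin(-40 deg) = -0.6428
  joint[2] = (6.4013, 1.1287) + 11.9 * (0.7660, -0.6428) = (6.4013 + 9.1159, 1.1287 + -7.6492) = (15.5172, -6.5205)
link 2: phi[2] = 10 + -50 + 150 = 110 deg
  cos(110 deg) = -0.3420, sin(110 deg) = 0.9397
  joint[3] = (15.5172, -6.5205) + 1.4 * (-0.3420, 0.9397) = (15.5172 + -0.4788, -6.5205 + 1.3156) = (15.0384, -5.2049)
link 3: phi[3] = 10 + -50 + 150 + 65 = 175 deg
  cos(175 deg) = -0.9962, sin(175 deg) = 0.0872
  joint[4] = (15.0384, -5.2049) + 11.3 * (-0.9962, 0.0872) = (15.0384 + -11.2570, -5.2049 + 0.9849) = (3.7814, -4.2200)
End effector: (3.7814, -4.2200)

Answer: 3.7814 -4.2200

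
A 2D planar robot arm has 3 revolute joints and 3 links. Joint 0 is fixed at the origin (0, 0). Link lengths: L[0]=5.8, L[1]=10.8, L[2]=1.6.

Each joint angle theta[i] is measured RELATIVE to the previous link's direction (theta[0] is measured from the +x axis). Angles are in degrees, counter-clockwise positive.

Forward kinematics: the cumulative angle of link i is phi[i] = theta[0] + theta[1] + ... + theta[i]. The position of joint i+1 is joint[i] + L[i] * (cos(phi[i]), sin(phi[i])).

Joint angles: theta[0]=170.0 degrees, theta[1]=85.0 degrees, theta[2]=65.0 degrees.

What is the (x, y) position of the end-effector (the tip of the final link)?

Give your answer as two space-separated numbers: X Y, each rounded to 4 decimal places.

joint[0] = (0.0000, 0.0000)  (base)
link 0: phi[0] = 170 = 170 deg
  cos(170 deg) = -0.9848, sin(170 deg) = 0.1736
  joint[1] = (0.0000, 0.0000) + 5.8 * (-0.9848, 0.1736) = (0.0000 + -5.7119, 0.0000 + 1.0072) = (-5.7119, 1.0072)
link 1: phi[1] = 170 + 85 = 255 deg
  cos(255 deg) = -0.2588, sin(255 deg) = -0.9659
  joint[2] = (-5.7119, 1.0072) + 10.8 * (-0.2588, -0.9659) = (-5.7119 + -2.7952, 1.0072 + -10.4320) = (-8.5071, -9.4248)
link 2: phi[2] = 170 + 85 + 65 = 320 deg
  cos(320 deg) = 0.7660, sin(320 deg) = -0.6428
  joint[3] = (-8.5071, -9.4248) + 1.6 * (0.7660, -0.6428) = (-8.5071 + 1.2257, -9.4248 + -1.0285) = (-7.2815, -10.4533)
End effector: (-7.2815, -10.4533)

Answer: -7.2815 -10.4533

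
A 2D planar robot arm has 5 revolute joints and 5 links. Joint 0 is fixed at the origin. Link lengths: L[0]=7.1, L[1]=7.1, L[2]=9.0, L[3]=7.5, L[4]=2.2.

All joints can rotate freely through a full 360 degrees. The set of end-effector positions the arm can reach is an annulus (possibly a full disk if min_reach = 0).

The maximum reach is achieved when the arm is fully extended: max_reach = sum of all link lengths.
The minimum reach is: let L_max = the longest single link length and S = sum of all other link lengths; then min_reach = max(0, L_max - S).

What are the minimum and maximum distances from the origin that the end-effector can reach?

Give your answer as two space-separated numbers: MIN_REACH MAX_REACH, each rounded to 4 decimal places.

Answer: 0.0000 32.9000

Derivation:
Link lengths: [7.1, 7.1, 9.0, 7.5, 2.2]
max_reach = 7.1 + 7.1 + 9 + 7.5 + 2.2 = 32.9
L_max = max([7.1, 7.1, 9.0, 7.5, 2.2]) = 9
S (sum of others) = 32.9 - 9 = 23.9
min_reach = max(0, 9 - 23.9) = max(0, -14.9) = 0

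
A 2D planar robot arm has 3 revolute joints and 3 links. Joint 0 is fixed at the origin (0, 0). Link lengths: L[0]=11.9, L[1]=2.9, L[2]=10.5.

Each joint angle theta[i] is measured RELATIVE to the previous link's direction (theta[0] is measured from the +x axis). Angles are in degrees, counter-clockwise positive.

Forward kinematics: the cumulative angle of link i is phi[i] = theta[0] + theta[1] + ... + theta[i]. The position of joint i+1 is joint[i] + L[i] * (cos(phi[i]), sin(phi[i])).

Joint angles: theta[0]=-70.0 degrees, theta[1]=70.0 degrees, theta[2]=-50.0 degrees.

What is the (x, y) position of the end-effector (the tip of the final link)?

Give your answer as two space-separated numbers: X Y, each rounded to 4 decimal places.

Answer: 13.7193 -19.2258

Derivation:
joint[0] = (0.0000, 0.0000)  (base)
link 0: phi[0] = -70 = -70 deg
  cos(-70 deg) = 0.3420, sin(-70 deg) = -0.9397
  joint[1] = (0.0000, 0.0000) + 11.9 * (0.3420, -0.9397) = (0.0000 + 4.0700, 0.0000 + -11.1823) = (4.0700, -11.1823)
link 1: phi[1] = -70 + 70 = 0 deg
  cos(0 deg) = 1.0000, sin(0 deg) = 0.0000
  joint[2] = (4.0700, -11.1823) + 2.9 * (1.0000, 0.0000) = (4.0700 + 2.9000, -11.1823 + 0.0000) = (6.9700, -11.1823)
link 2: phi[2] = -70 + 70 + -50 = -50 deg
  cos(-50 deg) = 0.6428, sin(-50 deg) = -0.7660
  joint[3] = (6.9700, -11.1823) + 10.5 * (0.6428, -0.7660) = (6.9700 + 6.7493, -11.1823 + -8.0435) = (13.7193, -19.2258)
End effector: (13.7193, -19.2258)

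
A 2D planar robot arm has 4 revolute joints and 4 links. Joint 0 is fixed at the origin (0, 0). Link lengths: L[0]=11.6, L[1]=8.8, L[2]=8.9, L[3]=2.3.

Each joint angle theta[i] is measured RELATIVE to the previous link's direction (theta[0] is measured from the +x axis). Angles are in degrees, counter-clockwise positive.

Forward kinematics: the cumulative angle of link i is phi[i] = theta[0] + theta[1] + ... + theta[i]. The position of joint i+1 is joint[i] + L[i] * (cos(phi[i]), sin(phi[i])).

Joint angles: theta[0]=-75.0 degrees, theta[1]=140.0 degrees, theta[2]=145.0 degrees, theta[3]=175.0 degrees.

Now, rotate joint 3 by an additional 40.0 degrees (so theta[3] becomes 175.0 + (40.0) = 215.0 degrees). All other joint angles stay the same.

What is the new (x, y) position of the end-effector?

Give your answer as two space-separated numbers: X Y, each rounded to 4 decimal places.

joint[0] = (0.0000, 0.0000)  (base)
link 0: phi[0] = -75 = -75 deg
  cos(-75 deg) = 0.2588, sin(-75 deg) = -0.9659
  joint[1] = (0.0000, 0.0000) + 11.6 * (0.2588, -0.9659) = (0.0000 + 3.0023, 0.0000 + -11.2047) = (3.0023, -11.2047)
link 1: phi[1] = -75 + 140 = 65 deg
  cos(65 deg) = 0.4226, sin(65 deg) = 0.9063
  joint[2] = (3.0023, -11.2047) + 8.8 * (0.4226, 0.9063) = (3.0023 + 3.7190, -11.2047 + 7.9755) = (6.7213, -3.2292)
link 2: phi[2] = -75 + 140 + 145 = 210 deg
  cos(210 deg) = -0.8660, sin(210 deg) = -0.5000
  joint[3] = (6.7213, -3.2292) + 8.9 * (-0.8660, -0.5000) = (6.7213 + -7.7076, -3.2292 + -4.4500) = (-0.9863, -7.6792)
link 3: phi[3] = -75 + 140 + 145 + 215 = 425 deg
  cos(425 deg) = 0.4226, sin(425 deg) = 0.9063
  joint[4] = (-0.9863, -7.6792) + 2.3 * (0.4226, 0.9063) = (-0.9863 + 0.9720, -7.6792 + 2.0845) = (-0.0143, -5.5947)
End effector: (-0.0143, -5.5947)

Answer: -0.0143 -5.5947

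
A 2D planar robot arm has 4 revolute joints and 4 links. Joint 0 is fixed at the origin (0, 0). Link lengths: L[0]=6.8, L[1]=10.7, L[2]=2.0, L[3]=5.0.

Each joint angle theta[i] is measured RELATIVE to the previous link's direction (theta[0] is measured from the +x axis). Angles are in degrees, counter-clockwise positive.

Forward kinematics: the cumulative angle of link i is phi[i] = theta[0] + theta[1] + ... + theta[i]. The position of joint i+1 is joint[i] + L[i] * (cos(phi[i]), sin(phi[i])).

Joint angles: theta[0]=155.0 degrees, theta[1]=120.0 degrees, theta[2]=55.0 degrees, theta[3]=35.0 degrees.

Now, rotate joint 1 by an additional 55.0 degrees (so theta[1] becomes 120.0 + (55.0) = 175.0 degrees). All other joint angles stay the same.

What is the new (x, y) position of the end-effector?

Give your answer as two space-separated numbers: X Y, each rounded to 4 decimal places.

Answer: 7.4162 2.6992

Derivation:
joint[0] = (0.0000, 0.0000)  (base)
link 0: phi[0] = 155 = 155 deg
  cos(155 deg) = -0.9063, sin(155 deg) = 0.4226
  joint[1] = (0.0000, 0.0000) + 6.8 * (-0.9063, 0.4226) = (0.0000 + -6.1629, 0.0000 + 2.8738) = (-6.1629, 2.8738)
link 1: phi[1] = 155 + 175 = 330 deg
  cos(330 deg) = 0.8660, sin(330 deg) = -0.5000
  joint[2] = (-6.1629, 2.8738) + 10.7 * (0.8660, -0.5000) = (-6.1629 + 9.2665, 2.8738 + -5.3500) = (3.1036, -2.4762)
link 2: phi[2] = 155 + 175 + 55 = 385 deg
  cos(385 deg) = 0.9063, sin(385 deg) = 0.4226
  joint[3] = (3.1036, -2.4762) + 2 * (0.9063, 0.4226) = (3.1036 + 1.8126, -2.4762 + 0.8452) = (4.9162, -1.6310)
link 3: phi[3] = 155 + 175 + 55 + 35 = 420 deg
  cos(420 deg) = 0.5000, sin(420 deg) = 0.8660
  joint[4] = (4.9162, -1.6310) + 5 * (0.5000, 0.8660) = (4.9162 + 2.5000, -1.6310 + 4.3301) = (7.4162, 2.6992)
End effector: (7.4162, 2.6992)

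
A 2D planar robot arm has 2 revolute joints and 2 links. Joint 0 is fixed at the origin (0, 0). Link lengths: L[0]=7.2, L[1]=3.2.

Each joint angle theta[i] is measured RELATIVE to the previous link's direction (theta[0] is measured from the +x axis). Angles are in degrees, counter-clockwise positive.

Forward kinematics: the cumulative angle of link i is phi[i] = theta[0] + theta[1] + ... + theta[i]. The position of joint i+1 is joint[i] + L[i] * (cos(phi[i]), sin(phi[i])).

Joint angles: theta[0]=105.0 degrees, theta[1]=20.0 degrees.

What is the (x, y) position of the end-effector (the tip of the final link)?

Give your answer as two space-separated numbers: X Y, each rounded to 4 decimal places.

Answer: -3.6989 9.5760

Derivation:
joint[0] = (0.0000, 0.0000)  (base)
link 0: phi[0] = 105 = 105 deg
  cos(105 deg) = -0.2588, sin(105 deg) = 0.9659
  joint[1] = (0.0000, 0.0000) + 7.2 * (-0.2588, 0.9659) = (0.0000 + -1.8635, 0.0000 + 6.9547) = (-1.8635, 6.9547)
link 1: phi[1] = 105 + 20 = 125 deg
  cos(125 deg) = -0.5736, sin(125 deg) = 0.8192
  joint[2] = (-1.8635, 6.9547) + 3.2 * (-0.5736, 0.8192) = (-1.8635 + -1.8354, 6.9547 + 2.6213) = (-3.6989, 9.5760)
End effector: (-3.6989, 9.5760)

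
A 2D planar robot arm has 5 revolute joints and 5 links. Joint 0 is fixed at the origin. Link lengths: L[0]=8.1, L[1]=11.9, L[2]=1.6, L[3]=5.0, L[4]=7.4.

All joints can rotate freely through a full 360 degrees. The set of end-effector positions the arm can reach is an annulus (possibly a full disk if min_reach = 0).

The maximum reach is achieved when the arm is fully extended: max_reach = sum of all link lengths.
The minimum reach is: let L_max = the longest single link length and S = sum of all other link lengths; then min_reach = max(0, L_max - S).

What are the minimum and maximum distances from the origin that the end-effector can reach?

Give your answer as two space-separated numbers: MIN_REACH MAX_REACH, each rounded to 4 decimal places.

Link lengths: [8.1, 11.9, 1.6, 5.0, 7.4]
max_reach = 8.1 + 11.9 + 1.6 + 5 + 7.4 = 34
L_max = max([8.1, 11.9, 1.6, 5.0, 7.4]) = 11.9
S (sum of others) = 34 - 11.9 = 22.1
min_reach = max(0, 11.9 - 22.1) = max(0, -10.2) = 0

Answer: 0.0000 34.0000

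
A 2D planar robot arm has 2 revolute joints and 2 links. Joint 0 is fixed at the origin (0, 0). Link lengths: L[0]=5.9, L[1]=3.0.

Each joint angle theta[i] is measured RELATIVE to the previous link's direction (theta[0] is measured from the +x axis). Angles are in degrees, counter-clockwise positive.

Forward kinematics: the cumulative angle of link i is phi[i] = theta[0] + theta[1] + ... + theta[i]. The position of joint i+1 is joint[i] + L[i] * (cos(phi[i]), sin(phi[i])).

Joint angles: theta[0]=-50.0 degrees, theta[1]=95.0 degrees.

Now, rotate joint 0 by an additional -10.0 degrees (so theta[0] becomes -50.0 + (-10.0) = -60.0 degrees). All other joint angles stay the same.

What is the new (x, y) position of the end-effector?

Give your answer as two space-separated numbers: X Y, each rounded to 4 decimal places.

joint[0] = (0.0000, 0.0000)  (base)
link 0: phi[0] = -60 = -60 deg
  cos(-60 deg) = 0.5000, sin(-60 deg) = -0.8660
  joint[1] = (0.0000, 0.0000) + 5.9 * (0.5000, -0.8660) = (0.0000 + 2.9500, 0.0000 + -5.1095) = (2.9500, -5.1095)
link 1: phi[1] = -60 + 95 = 35 deg
  cos(35 deg) = 0.8192, sin(35 deg) = 0.5736
  joint[2] = (2.9500, -5.1095) + 3 * (0.8192, 0.5736) = (2.9500 + 2.4575, -5.1095 + 1.7207) = (5.4075, -3.3888)
End effector: (5.4075, -3.3888)

Answer: 5.4075 -3.3888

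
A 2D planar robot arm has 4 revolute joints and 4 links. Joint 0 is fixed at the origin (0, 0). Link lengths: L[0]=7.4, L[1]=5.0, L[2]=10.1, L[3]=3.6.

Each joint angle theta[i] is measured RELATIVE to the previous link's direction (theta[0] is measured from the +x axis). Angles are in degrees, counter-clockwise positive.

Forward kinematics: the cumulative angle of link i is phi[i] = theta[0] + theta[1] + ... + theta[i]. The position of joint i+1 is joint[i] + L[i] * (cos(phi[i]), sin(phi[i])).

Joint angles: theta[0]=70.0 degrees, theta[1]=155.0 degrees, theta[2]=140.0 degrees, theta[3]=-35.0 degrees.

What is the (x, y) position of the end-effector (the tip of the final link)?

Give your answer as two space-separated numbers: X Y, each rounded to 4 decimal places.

joint[0] = (0.0000, 0.0000)  (base)
link 0: phi[0] = 70 = 70 deg
  cos(70 deg) = 0.3420, sin(70 deg) = 0.9397
  joint[1] = (0.0000, 0.0000) + 7.4 * (0.3420, 0.9397) = (0.0000 + 2.5309, 0.0000 + 6.9537) = (2.5309, 6.9537)
link 1: phi[1] = 70 + 155 = 225 deg
  cos(225 deg) = -0.7071, sin(225 deg) = -0.7071
  joint[2] = (2.5309, 6.9537) + 5 * (-0.7071, -0.7071) = (2.5309 + -3.5355, 6.9537 + -3.5355) = (-1.0046, 3.4182)
link 2: phi[2] = 70 + 155 + 140 = 365 deg
  cos(365 deg) = 0.9962, sin(365 deg) = 0.0872
  joint[3] = (-1.0046, 3.4182) + 10.1 * (0.9962, 0.0872) = (-1.0046 + 10.0616, 3.4182 + 0.8803) = (9.0570, 4.2985)
link 3: phi[3] = 70 + 155 + 140 + -35 = 330 deg
  cos(330 deg) = 0.8660, sin(330 deg) = -0.5000
  joint[4] = (9.0570, 4.2985) + 3.6 * (0.8660, -0.5000) = (9.0570 + 3.1177, 4.2985 + -1.8000) = (12.1747, 2.4985)
End effector: (12.1747, 2.4985)

Answer: 12.1747 2.4985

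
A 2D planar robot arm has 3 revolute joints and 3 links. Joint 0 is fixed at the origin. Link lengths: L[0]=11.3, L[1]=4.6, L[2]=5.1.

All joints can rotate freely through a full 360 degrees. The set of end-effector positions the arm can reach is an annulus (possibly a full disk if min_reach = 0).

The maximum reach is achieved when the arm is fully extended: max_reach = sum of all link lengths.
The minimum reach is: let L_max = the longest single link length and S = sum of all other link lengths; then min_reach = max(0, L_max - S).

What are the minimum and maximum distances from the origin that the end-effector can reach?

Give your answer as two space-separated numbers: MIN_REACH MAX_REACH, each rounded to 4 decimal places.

Link lengths: [11.3, 4.6, 5.1]
max_reach = 11.3 + 4.6 + 5.1 = 21
L_max = max([11.3, 4.6, 5.1]) = 11.3
S (sum of others) = 21 - 11.3 = 9.7
min_reach = max(0, 11.3 - 9.7) = max(0, 1.6) = 1.6

Answer: 1.6000 21.0000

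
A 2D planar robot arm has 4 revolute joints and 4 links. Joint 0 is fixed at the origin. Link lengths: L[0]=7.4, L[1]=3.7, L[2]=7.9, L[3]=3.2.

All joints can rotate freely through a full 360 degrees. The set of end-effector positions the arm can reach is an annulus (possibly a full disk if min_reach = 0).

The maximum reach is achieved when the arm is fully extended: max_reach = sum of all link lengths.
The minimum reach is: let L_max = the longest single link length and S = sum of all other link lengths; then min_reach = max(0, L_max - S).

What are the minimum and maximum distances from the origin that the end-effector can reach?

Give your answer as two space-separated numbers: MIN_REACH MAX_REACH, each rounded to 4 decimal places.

Link lengths: [7.4, 3.7, 7.9, 3.2]
max_reach = 7.4 + 3.7 + 7.9 + 3.2 = 22.2
L_max = max([7.4, 3.7, 7.9, 3.2]) = 7.9
S (sum of others) = 22.2 - 7.9 = 14.3
min_reach = max(0, 7.9 - 14.3) = max(0, -6.4) = 0

Answer: 0.0000 22.2000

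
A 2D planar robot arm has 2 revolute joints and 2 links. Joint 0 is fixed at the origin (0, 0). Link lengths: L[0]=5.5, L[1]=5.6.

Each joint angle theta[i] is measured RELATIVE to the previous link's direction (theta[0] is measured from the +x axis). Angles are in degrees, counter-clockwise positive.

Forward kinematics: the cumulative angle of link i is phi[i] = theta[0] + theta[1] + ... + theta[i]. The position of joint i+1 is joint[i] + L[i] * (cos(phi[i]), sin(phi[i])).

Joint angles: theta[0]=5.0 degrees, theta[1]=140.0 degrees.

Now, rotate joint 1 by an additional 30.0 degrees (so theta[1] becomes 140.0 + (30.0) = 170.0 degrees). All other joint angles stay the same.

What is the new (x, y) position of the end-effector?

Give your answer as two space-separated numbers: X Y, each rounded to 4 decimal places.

Answer: -0.0996 0.9674

Derivation:
joint[0] = (0.0000, 0.0000)  (base)
link 0: phi[0] = 5 = 5 deg
  cos(5 deg) = 0.9962, sin(5 deg) = 0.0872
  joint[1] = (0.0000, 0.0000) + 5.5 * (0.9962, 0.0872) = (0.0000 + 5.4791, 0.0000 + 0.4794) = (5.4791, 0.4794)
link 1: phi[1] = 5 + 170 = 175 deg
  cos(175 deg) = -0.9962, sin(175 deg) = 0.0872
  joint[2] = (5.4791, 0.4794) + 5.6 * (-0.9962, 0.0872) = (5.4791 + -5.5787, 0.4794 + 0.4881) = (-0.0996, 0.9674)
End effector: (-0.0996, 0.9674)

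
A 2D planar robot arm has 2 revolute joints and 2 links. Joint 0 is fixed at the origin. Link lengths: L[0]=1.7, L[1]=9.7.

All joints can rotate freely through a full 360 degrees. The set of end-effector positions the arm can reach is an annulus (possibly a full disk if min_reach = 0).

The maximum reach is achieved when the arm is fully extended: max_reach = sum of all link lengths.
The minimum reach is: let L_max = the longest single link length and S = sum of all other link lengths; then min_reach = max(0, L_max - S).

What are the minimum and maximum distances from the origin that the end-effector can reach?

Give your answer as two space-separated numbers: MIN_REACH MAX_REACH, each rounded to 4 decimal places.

Link lengths: [1.7, 9.7]
max_reach = 1.7 + 9.7 = 11.4
L_max = max([1.7, 9.7]) = 9.7
S (sum of others) = 11.4 - 9.7 = 1.7
min_reach = max(0, 9.7 - 1.7) = max(0, 8) = 8

Answer: 8.0000 11.4000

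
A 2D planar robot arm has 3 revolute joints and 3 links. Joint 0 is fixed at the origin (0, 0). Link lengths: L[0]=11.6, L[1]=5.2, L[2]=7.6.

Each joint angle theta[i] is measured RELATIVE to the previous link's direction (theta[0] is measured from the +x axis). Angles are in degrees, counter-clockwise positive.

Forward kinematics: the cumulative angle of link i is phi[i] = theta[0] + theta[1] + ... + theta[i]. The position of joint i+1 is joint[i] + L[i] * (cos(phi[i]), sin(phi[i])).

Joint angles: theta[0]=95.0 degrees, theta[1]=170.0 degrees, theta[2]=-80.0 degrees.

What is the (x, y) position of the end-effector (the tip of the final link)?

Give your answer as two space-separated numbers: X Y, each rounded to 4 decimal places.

joint[0] = (0.0000, 0.0000)  (base)
link 0: phi[0] = 95 = 95 deg
  cos(95 deg) = -0.0872, sin(95 deg) = 0.9962
  joint[1] = (0.0000, 0.0000) + 11.6 * (-0.0872, 0.9962) = (0.0000 + -1.0110, 0.0000 + 11.5559) = (-1.0110, 11.5559)
link 1: phi[1] = 95 + 170 = 265 deg
  cos(265 deg) = -0.0872, sin(265 deg) = -0.9962
  joint[2] = (-1.0110, 11.5559) + 5.2 * (-0.0872, -0.9962) = (-1.0110 + -0.4532, 11.5559 + -5.1802) = (-1.4642, 6.3756)
link 2: phi[2] = 95 + 170 + -80 = 185 deg
  cos(185 deg) = -0.9962, sin(185 deg) = -0.0872
  joint[3] = (-1.4642, 6.3756) + 7.6 * (-0.9962, -0.0872) = (-1.4642 + -7.5711, 6.3756 + -0.6624) = (-9.0353, 5.7133)
End effector: (-9.0353, 5.7133)

Answer: -9.0353 5.7133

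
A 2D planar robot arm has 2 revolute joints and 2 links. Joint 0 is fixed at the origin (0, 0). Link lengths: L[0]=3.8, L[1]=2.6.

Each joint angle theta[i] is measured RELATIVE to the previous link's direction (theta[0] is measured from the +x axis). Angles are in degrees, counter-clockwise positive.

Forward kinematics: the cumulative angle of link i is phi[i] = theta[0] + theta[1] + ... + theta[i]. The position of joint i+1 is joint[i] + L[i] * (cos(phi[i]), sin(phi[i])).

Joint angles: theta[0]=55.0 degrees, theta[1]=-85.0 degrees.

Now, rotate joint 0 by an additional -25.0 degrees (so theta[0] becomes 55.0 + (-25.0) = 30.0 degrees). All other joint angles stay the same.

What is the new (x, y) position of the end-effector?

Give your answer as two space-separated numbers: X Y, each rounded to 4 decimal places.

joint[0] = (0.0000, 0.0000)  (base)
link 0: phi[0] = 30 = 30 deg
  cos(30 deg) = 0.8660, sin(30 deg) = 0.5000
  joint[1] = (0.0000, 0.0000) + 3.8 * (0.8660, 0.5000) = (0.0000 + 3.2909, 0.0000 + 1.9000) = (3.2909, 1.9000)
link 1: phi[1] = 30 + -85 = -55 deg
  cos(-55 deg) = 0.5736, sin(-55 deg) = -0.8192
  joint[2] = (3.2909, 1.9000) + 2.6 * (0.5736, -0.8192) = (3.2909 + 1.4913, 1.9000 + -2.1298) = (4.7822, -0.2298)
End effector: (4.7822, -0.2298)

Answer: 4.7822 -0.2298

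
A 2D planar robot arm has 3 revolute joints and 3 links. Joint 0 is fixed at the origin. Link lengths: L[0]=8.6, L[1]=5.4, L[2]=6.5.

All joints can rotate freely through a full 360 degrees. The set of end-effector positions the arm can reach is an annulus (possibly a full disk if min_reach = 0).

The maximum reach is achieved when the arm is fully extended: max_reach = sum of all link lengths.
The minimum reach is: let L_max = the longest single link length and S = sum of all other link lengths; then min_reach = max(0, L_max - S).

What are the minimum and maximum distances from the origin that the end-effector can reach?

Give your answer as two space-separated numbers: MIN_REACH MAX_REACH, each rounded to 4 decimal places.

Link lengths: [8.6, 5.4, 6.5]
max_reach = 8.6 + 5.4 + 6.5 = 20.5
L_max = max([8.6, 5.4, 6.5]) = 8.6
S (sum of others) = 20.5 - 8.6 = 11.9
min_reach = max(0, 8.6 - 11.9) = max(0, -3.3) = 0

Answer: 0.0000 20.5000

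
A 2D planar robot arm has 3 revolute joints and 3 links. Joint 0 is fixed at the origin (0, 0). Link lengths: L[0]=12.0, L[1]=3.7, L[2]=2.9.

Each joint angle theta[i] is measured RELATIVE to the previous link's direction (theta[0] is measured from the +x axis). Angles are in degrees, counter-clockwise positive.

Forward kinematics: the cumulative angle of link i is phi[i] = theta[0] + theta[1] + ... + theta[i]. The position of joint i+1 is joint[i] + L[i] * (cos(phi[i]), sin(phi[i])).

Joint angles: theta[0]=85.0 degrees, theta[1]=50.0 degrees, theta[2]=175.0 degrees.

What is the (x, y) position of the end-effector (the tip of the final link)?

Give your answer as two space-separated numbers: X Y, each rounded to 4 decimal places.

Answer: 0.2937 12.3491

Derivation:
joint[0] = (0.0000, 0.0000)  (base)
link 0: phi[0] = 85 = 85 deg
  cos(85 deg) = 0.0872, sin(85 deg) = 0.9962
  joint[1] = (0.0000, 0.0000) + 12 * (0.0872, 0.9962) = (0.0000 + 1.0459, 0.0000 + 11.9543) = (1.0459, 11.9543)
link 1: phi[1] = 85 + 50 = 135 deg
  cos(135 deg) = -0.7071, sin(135 deg) = 0.7071
  joint[2] = (1.0459, 11.9543) + 3.7 * (-0.7071, 0.7071) = (1.0459 + -2.6163, 11.9543 + 2.6163) = (-1.5704, 14.5706)
link 2: phi[2] = 85 + 50 + 175 = 310 deg
  cos(310 deg) = 0.6428, sin(310 deg) = -0.7660
  joint[3] = (-1.5704, 14.5706) + 2.9 * (0.6428, -0.7660) = (-1.5704 + 1.8641, 14.5706 + -2.2215) = (0.2937, 12.3491)
End effector: (0.2937, 12.3491)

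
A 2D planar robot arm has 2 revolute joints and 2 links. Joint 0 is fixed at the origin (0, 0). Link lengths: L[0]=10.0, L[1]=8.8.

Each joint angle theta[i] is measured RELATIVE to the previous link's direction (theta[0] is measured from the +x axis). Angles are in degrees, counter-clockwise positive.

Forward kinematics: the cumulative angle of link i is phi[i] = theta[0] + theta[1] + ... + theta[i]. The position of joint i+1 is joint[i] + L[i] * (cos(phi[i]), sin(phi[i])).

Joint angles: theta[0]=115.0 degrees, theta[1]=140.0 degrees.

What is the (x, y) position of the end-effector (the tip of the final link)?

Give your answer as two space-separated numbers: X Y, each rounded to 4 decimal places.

Answer: -6.5038 0.5629

Derivation:
joint[0] = (0.0000, 0.0000)  (base)
link 0: phi[0] = 115 = 115 deg
  cos(115 deg) = -0.4226, sin(115 deg) = 0.9063
  joint[1] = (0.0000, 0.0000) + 10 * (-0.4226, 0.9063) = (0.0000 + -4.2262, 0.0000 + 9.0631) = (-4.2262, 9.0631)
link 1: phi[1] = 115 + 140 = 255 deg
  cos(255 deg) = -0.2588, sin(255 deg) = -0.9659
  joint[2] = (-4.2262, 9.0631) + 8.8 * (-0.2588, -0.9659) = (-4.2262 + -2.2776, 9.0631 + -8.5001) = (-6.5038, 0.5629)
End effector: (-6.5038, 0.5629)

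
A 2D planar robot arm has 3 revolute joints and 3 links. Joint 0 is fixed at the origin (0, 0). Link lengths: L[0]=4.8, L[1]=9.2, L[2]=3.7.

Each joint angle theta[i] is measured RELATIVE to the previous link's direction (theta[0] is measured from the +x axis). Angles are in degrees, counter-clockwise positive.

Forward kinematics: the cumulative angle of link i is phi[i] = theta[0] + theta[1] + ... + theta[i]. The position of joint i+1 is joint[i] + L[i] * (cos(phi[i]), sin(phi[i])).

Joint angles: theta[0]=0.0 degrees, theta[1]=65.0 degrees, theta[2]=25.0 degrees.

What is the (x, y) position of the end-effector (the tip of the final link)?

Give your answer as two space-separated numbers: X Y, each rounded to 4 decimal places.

Answer: 8.6881 12.0380

Derivation:
joint[0] = (0.0000, 0.0000)  (base)
link 0: phi[0] = 0 = 0 deg
  cos(0 deg) = 1.0000, sin(0 deg) = 0.0000
  joint[1] = (0.0000, 0.0000) + 4.8 * (1.0000, 0.0000) = (0.0000 + 4.8000, 0.0000 + 0.0000) = (4.8000, 0.0000)
link 1: phi[1] = 0 + 65 = 65 deg
  cos(65 deg) = 0.4226, sin(65 deg) = 0.9063
  joint[2] = (4.8000, 0.0000) + 9.2 * (0.4226, 0.9063) = (4.8000 + 3.8881, 0.0000 + 8.3380) = (8.6881, 8.3380)
link 2: phi[2] = 0 + 65 + 25 = 90 deg
  cos(90 deg) = 0.0000, sin(90 deg) = 1.0000
  joint[3] = (8.6881, 8.3380) + 3.7 * (0.0000, 1.0000) = (8.6881 + 0.0000, 8.3380 + 3.7000) = (8.6881, 12.0380)
End effector: (8.6881, 12.0380)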